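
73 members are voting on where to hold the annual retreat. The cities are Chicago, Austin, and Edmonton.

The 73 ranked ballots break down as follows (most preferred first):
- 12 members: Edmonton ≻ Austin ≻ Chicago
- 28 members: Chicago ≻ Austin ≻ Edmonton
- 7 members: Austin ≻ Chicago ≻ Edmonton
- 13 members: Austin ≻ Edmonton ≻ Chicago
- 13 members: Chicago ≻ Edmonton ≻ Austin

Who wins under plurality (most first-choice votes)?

First-place votes: Chicago 41, Austin 20, Edmonton 12.

Chicago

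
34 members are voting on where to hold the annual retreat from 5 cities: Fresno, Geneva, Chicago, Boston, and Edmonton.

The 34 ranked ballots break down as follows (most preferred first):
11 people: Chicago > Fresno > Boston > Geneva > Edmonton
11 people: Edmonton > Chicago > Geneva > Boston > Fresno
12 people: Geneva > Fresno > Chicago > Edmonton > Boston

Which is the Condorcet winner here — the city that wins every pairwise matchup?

Chicago

Chicago vs Fresno: 22–12
Chicago vs Geneva: 22–12
Chicago vs Boston: 34–0
Chicago vs Edmonton: 23–11
Chicago beats every other city.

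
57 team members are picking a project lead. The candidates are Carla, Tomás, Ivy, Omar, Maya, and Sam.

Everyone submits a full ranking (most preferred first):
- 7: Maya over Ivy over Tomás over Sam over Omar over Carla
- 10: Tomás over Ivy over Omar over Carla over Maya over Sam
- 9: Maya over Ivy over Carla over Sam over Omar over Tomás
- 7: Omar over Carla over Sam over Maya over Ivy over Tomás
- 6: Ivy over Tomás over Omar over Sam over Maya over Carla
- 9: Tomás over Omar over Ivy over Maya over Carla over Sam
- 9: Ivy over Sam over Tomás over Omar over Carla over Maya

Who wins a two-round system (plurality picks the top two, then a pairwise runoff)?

Round 1 first-place votes: Carla 0, Tomás 19, Ivy 15, Omar 7, Maya 16, Sam 0. Tomás and Maya advance.
Runoff: Tomás is ranked above Maya on 34 ballots, Maya above Tomás on 23.

Tomás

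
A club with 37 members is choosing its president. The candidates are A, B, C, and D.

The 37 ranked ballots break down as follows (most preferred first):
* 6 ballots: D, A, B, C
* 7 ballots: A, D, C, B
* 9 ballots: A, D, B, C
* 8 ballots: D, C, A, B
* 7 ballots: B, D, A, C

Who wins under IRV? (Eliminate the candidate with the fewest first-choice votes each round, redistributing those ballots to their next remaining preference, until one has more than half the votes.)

Round 1: A 16, B 7, C 0, D 14. C eliminated.
Round 2: A 16, B 7, D 14. B eliminated.
Round 3: A 16, D 21. D has a majority (≥19).

D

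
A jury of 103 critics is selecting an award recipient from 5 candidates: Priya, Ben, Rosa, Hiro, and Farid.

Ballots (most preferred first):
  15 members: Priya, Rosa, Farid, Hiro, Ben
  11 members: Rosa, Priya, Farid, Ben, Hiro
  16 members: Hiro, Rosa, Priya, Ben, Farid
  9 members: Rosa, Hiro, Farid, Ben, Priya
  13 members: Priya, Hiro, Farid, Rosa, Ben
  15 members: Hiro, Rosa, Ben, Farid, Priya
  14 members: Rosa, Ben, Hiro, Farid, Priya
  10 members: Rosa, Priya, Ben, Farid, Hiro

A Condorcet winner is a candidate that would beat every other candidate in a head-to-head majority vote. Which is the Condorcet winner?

Rosa

Rosa vs Priya: 75–28
Rosa vs Ben: 103–0
Rosa vs Hiro: 59–44
Rosa vs Farid: 90–13
Rosa beats every other candidate.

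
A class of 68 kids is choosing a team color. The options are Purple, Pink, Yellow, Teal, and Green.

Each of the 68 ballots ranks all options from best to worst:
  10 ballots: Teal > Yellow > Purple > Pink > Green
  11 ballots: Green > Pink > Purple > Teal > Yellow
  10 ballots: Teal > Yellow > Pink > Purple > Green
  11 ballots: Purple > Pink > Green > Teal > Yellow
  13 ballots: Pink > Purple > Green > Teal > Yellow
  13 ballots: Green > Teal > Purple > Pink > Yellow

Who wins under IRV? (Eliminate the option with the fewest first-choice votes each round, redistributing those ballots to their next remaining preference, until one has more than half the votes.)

Pink

Round 1: Purple 11, Pink 13, Yellow 0, Teal 20, Green 24. Yellow eliminated.
Round 2: Purple 11, Pink 13, Teal 20, Green 24. Purple eliminated.
Round 3: Pink 24, Teal 20, Green 24. Teal eliminated.
Round 4: Pink 44, Green 24. Pink has a majority (≥35).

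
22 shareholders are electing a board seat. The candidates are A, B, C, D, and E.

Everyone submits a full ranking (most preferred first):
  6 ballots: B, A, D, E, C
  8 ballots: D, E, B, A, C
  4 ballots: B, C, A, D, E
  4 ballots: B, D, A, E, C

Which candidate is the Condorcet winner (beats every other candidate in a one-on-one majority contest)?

B vs A: 22–0
B vs C: 22–0
B vs D: 14–8
B vs E: 14–8
B beats every other candidate.

B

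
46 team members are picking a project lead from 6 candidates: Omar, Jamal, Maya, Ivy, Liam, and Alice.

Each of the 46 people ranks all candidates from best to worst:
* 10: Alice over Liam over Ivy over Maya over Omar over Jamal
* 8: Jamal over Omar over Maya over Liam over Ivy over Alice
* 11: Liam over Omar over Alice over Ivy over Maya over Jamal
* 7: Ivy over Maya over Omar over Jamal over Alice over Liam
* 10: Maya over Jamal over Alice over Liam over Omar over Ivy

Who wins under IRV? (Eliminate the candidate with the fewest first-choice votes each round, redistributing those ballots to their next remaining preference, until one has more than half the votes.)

Maya

Round 1: Omar 0, Jamal 8, Maya 10, Ivy 7, Liam 11, Alice 10. Omar eliminated.
Round 2: Jamal 8, Maya 10, Ivy 7, Liam 11, Alice 10. Ivy eliminated.
Round 3: Jamal 8, Maya 17, Liam 11, Alice 10. Jamal eliminated.
Round 4: Maya 25, Liam 11, Alice 10. Maya has a majority (≥24).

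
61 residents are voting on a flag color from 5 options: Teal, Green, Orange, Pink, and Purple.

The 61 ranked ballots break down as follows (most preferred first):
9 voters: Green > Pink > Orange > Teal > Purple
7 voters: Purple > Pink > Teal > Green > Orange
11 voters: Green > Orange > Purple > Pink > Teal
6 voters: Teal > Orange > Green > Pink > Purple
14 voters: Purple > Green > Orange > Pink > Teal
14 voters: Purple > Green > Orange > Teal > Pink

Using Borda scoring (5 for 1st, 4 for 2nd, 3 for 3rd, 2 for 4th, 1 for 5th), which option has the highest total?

Green

Teal: 9×2 + 7×3 + 11×1 + 6×5 + 14×1 + 14×2 = 122
Green: 9×5 + 7×2 + 11×5 + 6×3 + 14×4 + 14×4 = 244
Orange: 9×3 + 7×1 + 11×4 + 6×4 + 14×3 + 14×3 = 186
Pink: 9×4 + 7×4 + 11×2 + 6×2 + 14×2 + 14×1 = 140
Purple: 9×1 + 7×5 + 11×3 + 6×1 + 14×5 + 14×5 = 223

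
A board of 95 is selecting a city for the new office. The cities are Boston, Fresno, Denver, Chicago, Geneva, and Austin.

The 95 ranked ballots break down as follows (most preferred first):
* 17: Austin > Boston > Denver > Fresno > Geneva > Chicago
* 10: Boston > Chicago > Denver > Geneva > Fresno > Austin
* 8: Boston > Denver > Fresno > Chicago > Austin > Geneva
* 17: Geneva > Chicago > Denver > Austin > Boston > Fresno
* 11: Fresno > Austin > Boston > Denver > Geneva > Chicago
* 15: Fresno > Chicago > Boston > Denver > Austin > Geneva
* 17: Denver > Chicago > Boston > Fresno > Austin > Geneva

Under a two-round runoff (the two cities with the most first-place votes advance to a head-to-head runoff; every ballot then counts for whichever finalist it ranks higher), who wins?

Boston

Round 1 first-place votes: Boston 18, Fresno 26, Denver 17, Chicago 0, Geneva 17, Austin 17. Fresno and Boston advance.
Runoff: Fresno is ranked above Boston on 26 ballots, Boston above Fresno on 69.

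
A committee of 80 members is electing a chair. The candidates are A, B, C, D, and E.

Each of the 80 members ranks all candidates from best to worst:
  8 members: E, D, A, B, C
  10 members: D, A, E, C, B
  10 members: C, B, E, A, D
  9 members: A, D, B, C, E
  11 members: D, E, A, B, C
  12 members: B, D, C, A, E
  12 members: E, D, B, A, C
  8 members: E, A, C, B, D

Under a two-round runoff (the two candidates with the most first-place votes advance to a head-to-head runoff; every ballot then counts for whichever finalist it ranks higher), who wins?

Round 1 first-place votes: A 9, B 12, C 10, D 21, E 28. E and D advance.
Runoff: E is ranked above D on 38 ballots, D above E on 42.

D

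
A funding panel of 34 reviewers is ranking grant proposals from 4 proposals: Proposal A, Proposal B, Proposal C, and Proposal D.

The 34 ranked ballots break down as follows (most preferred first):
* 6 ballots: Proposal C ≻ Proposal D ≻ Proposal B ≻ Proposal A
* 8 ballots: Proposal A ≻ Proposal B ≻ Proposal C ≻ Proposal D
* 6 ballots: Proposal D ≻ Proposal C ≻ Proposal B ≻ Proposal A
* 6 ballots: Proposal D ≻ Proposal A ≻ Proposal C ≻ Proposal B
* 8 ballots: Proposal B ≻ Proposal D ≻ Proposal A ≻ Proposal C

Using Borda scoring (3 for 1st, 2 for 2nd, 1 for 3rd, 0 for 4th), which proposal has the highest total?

Proposal A: 6×0 + 8×3 + 6×0 + 6×2 + 8×1 = 44
Proposal B: 6×1 + 8×2 + 6×1 + 6×0 + 8×3 = 52
Proposal C: 6×3 + 8×1 + 6×2 + 6×1 + 8×0 = 44
Proposal D: 6×2 + 8×0 + 6×3 + 6×3 + 8×2 = 64

Proposal D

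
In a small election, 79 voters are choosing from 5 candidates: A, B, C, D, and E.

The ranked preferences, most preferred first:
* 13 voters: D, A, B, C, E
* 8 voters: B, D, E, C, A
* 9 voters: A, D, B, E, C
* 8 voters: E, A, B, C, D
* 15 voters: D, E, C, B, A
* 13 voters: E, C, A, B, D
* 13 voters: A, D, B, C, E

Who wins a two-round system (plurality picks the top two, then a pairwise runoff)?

A

Round 1 first-place votes: A 22, B 8, C 0, D 28, E 21. D and A advance.
Runoff: D is ranked above A on 36 ballots, A above D on 43.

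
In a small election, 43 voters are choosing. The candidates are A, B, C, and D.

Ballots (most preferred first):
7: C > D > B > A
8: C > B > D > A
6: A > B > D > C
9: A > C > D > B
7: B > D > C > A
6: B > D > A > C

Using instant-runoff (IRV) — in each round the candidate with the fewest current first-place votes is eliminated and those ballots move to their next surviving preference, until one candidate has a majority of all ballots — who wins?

C

Round 1: A 15, B 13, C 15, D 0. D eliminated.
Round 2: A 15, B 13, C 15. B eliminated.
Round 3: A 21, C 22. C has a majority (≥22).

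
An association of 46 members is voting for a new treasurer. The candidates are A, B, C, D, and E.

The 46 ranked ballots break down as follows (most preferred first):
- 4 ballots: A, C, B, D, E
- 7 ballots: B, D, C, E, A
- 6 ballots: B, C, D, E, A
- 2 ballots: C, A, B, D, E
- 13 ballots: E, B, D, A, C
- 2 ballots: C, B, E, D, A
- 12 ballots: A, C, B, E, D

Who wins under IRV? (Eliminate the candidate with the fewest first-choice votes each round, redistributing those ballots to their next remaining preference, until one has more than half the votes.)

Round 1: A 16, B 13, C 4, D 0, E 13. D eliminated.
Round 2: A 16, B 13, C 4, E 13. C eliminated.
Round 3: A 18, B 15, E 13. E eliminated.
Round 4: A 18, B 28. B has a majority (≥24).

B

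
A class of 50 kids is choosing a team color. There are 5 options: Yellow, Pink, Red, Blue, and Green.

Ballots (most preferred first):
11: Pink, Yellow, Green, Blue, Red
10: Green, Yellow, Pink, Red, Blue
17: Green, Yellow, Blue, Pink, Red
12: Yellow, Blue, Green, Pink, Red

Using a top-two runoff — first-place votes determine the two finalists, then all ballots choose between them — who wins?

Green

Round 1 first-place votes: Yellow 12, Pink 11, Red 0, Blue 0, Green 27. Green and Yellow advance.
Runoff: Green is ranked above Yellow on 27 ballots, Yellow above Green on 23.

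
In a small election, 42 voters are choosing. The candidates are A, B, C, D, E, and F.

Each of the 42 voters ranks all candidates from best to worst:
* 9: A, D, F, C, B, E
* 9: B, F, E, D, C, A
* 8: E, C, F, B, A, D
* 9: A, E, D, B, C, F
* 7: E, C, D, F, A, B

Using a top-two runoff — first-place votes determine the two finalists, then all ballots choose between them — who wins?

Round 1 first-place votes: A 18, B 9, C 0, D 0, E 15, F 0. A and E advance.
Runoff: A is ranked above E on 18 ballots, E above A on 24.

E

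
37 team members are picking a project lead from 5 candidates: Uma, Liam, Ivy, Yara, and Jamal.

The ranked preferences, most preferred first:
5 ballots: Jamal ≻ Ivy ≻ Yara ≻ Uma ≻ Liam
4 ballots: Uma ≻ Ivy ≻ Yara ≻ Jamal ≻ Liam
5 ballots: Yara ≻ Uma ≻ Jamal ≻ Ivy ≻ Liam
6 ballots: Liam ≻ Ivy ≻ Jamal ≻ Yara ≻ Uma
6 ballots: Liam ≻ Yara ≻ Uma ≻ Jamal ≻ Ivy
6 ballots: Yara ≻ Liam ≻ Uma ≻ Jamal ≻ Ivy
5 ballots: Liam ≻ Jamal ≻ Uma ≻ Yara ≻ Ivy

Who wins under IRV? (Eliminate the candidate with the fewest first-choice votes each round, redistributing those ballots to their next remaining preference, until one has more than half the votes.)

Round 1: Uma 4, Liam 17, Ivy 0, Yara 11, Jamal 5. Ivy eliminated.
Round 2: Uma 4, Liam 17, Yara 11, Jamal 5. Uma eliminated.
Round 3: Liam 17, Yara 15, Jamal 5. Jamal eliminated.
Round 4: Liam 17, Yara 20. Yara has a majority (≥19).

Yara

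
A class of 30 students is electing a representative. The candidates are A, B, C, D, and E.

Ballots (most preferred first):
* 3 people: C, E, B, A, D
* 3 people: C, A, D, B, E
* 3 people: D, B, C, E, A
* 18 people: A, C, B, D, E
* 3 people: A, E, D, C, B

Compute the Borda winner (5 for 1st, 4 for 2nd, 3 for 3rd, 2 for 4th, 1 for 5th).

A

A: 3×2 + 3×4 + 3×1 + 18×5 + 3×5 = 126
B: 3×3 + 3×2 + 3×4 + 18×3 + 3×1 = 84
C: 3×5 + 3×5 + 3×3 + 18×4 + 3×2 = 117
D: 3×1 + 3×3 + 3×5 + 18×2 + 3×3 = 72
E: 3×4 + 3×1 + 3×2 + 18×1 + 3×4 = 51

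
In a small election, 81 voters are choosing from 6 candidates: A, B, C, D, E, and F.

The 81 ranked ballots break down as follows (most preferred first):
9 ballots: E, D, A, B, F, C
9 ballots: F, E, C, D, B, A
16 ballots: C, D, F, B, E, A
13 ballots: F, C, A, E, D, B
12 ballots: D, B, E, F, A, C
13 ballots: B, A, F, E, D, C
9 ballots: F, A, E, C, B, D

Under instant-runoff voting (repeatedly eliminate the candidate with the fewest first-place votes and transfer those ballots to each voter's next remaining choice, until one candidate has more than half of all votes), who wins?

F

Round 1: A 0, B 13, C 16, D 12, E 9, F 31. A eliminated.
Round 2: B 13, C 16, D 12, E 9, F 31. E eliminated.
Round 3: B 13, C 16, D 21, F 31. B eliminated.
Round 4: C 16, D 21, F 44. F has a majority (≥41).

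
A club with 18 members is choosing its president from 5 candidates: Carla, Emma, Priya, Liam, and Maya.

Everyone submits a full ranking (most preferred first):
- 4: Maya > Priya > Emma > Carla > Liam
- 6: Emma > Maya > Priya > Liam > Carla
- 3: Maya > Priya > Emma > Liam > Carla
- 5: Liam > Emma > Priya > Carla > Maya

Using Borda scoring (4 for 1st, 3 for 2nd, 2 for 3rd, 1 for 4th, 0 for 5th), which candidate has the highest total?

Carla: 4×1 + 6×0 + 3×0 + 5×1 = 9
Emma: 4×2 + 6×4 + 3×2 + 5×3 = 53
Priya: 4×3 + 6×2 + 3×3 + 5×2 = 43
Liam: 4×0 + 6×1 + 3×1 + 5×4 = 29
Maya: 4×4 + 6×3 + 3×4 + 5×0 = 46

Emma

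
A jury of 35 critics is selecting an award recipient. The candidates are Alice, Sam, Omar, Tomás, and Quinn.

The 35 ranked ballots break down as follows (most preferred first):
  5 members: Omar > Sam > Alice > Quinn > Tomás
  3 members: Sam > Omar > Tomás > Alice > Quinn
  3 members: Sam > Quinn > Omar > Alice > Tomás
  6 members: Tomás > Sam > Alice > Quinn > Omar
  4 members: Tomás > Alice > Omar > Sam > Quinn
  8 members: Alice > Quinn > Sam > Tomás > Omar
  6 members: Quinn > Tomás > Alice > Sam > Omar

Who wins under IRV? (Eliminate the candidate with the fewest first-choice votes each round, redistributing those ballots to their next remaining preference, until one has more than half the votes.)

Sam

Round 1: Alice 8, Sam 6, Omar 5, Tomás 10, Quinn 6. Omar eliminated.
Round 2: Alice 8, Sam 11, Tomás 10, Quinn 6. Quinn eliminated.
Round 3: Alice 8, Sam 11, Tomás 16. Alice eliminated.
Round 4: Sam 19, Tomás 16. Sam has a majority (≥18).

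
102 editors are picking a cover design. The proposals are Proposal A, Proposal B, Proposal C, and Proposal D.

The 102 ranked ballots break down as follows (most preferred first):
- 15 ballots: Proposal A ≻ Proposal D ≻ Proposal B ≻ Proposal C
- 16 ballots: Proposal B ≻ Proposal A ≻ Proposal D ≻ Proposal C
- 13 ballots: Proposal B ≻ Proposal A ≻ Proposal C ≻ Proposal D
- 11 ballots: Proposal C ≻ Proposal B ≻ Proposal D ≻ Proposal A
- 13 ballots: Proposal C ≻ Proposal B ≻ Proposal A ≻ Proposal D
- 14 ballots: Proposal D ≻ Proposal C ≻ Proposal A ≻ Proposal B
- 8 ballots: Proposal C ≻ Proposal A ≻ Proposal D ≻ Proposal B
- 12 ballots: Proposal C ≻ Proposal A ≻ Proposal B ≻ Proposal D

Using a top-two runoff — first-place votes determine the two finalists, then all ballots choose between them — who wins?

Proposal C

Round 1 first-place votes: Proposal A 15, Proposal B 29, Proposal C 44, Proposal D 14. Proposal C and Proposal B advance.
Runoff: Proposal C is ranked above Proposal B on 58 ballots, Proposal B above Proposal C on 44.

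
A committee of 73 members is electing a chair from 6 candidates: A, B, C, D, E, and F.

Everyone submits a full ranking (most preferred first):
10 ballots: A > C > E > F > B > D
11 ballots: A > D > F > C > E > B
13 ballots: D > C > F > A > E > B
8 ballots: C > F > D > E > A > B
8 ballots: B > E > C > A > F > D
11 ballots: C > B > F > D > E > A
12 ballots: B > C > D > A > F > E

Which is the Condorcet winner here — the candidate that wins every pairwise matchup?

C

C vs A: 52–21
C vs B: 53–20
C vs D: 49–24
C vs E: 65–8
C vs F: 62–11
C beats every other candidate.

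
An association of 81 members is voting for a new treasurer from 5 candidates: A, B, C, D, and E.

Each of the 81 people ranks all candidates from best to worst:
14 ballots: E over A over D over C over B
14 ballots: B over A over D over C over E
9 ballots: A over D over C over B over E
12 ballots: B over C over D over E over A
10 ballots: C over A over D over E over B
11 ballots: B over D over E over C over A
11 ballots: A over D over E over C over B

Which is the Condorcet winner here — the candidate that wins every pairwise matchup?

A vs B: 44–37
A vs C: 48–33
A vs D: 58–23
A vs E: 44–37
A beats every other candidate.

A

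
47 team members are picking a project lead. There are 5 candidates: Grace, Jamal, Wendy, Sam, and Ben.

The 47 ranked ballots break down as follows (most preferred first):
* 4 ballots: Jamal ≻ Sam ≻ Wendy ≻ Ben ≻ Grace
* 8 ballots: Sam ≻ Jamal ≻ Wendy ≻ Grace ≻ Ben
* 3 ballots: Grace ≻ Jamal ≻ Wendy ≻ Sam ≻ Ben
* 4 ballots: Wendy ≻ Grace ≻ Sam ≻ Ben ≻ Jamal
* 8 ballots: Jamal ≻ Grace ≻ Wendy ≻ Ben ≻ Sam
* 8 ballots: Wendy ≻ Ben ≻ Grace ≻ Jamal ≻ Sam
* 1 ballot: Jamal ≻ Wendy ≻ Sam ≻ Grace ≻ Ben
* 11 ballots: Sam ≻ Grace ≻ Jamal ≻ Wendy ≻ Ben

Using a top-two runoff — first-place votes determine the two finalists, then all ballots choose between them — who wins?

Round 1 first-place votes: Grace 3, Jamal 13, Wendy 12, Sam 19, Ben 0. Sam and Jamal advance.
Runoff: Sam is ranked above Jamal on 23 ballots, Jamal above Sam on 24.

Jamal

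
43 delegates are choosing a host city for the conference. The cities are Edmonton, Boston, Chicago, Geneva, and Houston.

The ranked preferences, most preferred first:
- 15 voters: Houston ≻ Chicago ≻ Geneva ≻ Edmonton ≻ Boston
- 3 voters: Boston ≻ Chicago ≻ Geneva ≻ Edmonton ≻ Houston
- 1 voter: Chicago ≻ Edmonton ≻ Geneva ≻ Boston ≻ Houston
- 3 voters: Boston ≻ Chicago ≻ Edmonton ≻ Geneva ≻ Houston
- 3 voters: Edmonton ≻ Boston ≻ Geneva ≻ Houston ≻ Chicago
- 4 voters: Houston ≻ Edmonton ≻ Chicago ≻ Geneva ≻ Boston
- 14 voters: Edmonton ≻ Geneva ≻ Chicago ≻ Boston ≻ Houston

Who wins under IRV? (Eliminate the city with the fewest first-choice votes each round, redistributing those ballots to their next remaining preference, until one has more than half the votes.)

Round 1: Edmonton 17, Boston 6, Chicago 1, Geneva 0, Houston 19. Geneva eliminated.
Round 2: Edmonton 17, Boston 6, Chicago 1, Houston 19. Chicago eliminated.
Round 3: Edmonton 18, Boston 6, Houston 19. Boston eliminated.
Round 4: Edmonton 24, Houston 19. Edmonton has a majority (≥22).

Edmonton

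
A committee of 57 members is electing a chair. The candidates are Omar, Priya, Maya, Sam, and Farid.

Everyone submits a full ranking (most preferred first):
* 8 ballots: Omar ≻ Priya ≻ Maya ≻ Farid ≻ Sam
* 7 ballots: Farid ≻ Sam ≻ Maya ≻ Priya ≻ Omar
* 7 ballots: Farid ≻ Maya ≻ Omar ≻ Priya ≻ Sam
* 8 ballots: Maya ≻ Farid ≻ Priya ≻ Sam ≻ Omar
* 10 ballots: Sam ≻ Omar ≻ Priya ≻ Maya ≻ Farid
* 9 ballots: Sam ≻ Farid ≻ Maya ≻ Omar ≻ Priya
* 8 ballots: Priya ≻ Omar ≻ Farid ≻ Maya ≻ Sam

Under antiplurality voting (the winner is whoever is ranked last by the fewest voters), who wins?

Last-place votes: Omar 15, Priya 9, Maya 0, Sam 23, Farid 10.

Maya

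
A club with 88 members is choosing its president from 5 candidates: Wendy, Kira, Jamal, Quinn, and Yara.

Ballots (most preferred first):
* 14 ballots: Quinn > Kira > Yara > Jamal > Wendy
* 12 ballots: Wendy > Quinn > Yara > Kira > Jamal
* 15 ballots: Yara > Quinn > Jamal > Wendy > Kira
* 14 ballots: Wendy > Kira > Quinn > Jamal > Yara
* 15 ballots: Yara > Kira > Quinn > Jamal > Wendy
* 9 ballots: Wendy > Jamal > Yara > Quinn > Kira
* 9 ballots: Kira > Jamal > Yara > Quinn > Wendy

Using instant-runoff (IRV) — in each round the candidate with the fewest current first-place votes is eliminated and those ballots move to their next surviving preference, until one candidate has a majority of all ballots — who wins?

Yara

Round 1: Wendy 35, Kira 9, Jamal 0, Quinn 14, Yara 30. Jamal eliminated.
Round 2: Wendy 35, Kira 9, Quinn 14, Yara 30. Kira eliminated.
Round 3: Wendy 35, Quinn 14, Yara 39. Quinn eliminated.
Round 4: Wendy 35, Yara 53. Yara has a majority (≥45).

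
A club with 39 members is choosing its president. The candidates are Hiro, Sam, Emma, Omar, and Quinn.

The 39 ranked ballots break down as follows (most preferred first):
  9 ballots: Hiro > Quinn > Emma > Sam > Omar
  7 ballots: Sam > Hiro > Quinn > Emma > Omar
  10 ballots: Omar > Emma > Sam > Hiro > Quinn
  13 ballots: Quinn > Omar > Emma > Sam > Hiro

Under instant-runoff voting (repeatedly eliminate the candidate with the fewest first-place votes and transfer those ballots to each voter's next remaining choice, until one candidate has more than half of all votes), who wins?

Round 1: Hiro 9, Sam 7, Emma 0, Omar 10, Quinn 13. Emma eliminated.
Round 2: Hiro 9, Sam 7, Omar 10, Quinn 13. Sam eliminated.
Round 3: Hiro 16, Omar 10, Quinn 13. Omar eliminated.
Round 4: Hiro 26, Quinn 13. Hiro has a majority (≥20).

Hiro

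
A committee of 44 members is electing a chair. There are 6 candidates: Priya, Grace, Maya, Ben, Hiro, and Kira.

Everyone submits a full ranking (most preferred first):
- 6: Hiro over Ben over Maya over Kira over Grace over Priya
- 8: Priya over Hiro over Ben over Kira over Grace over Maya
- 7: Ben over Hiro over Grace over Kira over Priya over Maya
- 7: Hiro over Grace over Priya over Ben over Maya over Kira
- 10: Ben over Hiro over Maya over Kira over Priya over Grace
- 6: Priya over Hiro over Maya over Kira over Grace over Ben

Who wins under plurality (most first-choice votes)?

Ben

First-place votes: Priya 14, Grace 0, Maya 0, Ben 17, Hiro 13, Kira 0.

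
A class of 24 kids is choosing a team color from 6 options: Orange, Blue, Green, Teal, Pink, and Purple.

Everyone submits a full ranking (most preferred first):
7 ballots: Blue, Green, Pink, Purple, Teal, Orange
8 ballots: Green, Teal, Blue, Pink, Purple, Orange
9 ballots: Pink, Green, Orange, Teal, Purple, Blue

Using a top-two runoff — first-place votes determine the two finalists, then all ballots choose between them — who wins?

Round 1 first-place votes: Orange 0, Blue 7, Green 8, Teal 0, Pink 9, Purple 0. Pink and Green advance.
Runoff: Pink is ranked above Green on 9 ballots, Green above Pink on 15.

Green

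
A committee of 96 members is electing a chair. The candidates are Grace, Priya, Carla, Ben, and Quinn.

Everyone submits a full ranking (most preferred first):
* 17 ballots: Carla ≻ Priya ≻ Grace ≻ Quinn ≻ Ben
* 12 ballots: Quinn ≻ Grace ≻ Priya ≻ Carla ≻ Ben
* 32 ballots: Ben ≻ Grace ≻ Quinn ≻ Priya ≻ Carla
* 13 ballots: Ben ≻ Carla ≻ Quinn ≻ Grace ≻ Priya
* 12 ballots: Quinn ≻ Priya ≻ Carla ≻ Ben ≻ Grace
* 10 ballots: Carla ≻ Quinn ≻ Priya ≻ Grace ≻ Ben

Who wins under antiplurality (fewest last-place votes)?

Last-place votes: Grace 12, Priya 13, Carla 32, Ben 39, Quinn 0.

Quinn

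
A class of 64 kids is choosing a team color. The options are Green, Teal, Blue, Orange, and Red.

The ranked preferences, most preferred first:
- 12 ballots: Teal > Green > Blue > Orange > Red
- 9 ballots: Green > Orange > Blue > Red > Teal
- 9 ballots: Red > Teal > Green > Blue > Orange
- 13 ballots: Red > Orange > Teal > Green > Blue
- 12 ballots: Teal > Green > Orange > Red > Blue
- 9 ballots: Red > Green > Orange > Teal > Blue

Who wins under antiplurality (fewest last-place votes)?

Green

Last-place votes: Green 0, Teal 9, Blue 34, Orange 9, Red 12.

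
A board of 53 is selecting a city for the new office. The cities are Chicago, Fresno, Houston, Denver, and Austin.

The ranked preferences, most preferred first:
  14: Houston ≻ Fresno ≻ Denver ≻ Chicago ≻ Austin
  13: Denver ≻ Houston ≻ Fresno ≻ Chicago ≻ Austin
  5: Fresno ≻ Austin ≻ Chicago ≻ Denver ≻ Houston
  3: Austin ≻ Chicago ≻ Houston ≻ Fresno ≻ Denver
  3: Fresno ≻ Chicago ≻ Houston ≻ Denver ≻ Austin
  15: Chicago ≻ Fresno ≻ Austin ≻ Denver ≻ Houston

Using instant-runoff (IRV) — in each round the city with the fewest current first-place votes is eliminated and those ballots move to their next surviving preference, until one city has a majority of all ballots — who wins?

Round 1: Chicago 15, Fresno 8, Houston 14, Denver 13, Austin 3. Austin eliminated.
Round 2: Chicago 18, Fresno 8, Houston 14, Denver 13. Fresno eliminated.
Round 3: Chicago 26, Houston 14, Denver 13. Denver eliminated.
Round 4: Chicago 26, Houston 27. Houston has a majority (≥27).

Houston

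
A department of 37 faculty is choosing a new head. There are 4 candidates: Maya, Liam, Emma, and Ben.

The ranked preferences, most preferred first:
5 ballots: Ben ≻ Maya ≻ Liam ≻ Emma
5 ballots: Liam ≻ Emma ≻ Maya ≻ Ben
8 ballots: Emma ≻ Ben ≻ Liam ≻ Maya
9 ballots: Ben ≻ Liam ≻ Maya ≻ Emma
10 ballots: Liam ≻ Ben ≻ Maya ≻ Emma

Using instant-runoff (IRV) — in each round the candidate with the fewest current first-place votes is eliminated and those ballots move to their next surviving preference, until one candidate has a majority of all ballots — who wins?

Ben

Round 1: Maya 0, Liam 15, Emma 8, Ben 14. Maya eliminated.
Round 2: Liam 15, Emma 8, Ben 14. Emma eliminated.
Round 3: Liam 15, Ben 22. Ben has a majority (≥19).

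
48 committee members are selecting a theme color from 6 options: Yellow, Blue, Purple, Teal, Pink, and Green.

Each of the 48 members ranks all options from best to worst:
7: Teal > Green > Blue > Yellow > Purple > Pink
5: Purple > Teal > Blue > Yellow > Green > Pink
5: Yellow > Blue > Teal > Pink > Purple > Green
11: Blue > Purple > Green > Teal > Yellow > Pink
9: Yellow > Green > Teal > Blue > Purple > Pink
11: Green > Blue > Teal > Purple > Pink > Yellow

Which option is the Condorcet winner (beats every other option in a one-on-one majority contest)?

Green

Green vs Yellow: 29–19
Green vs Blue: 27–21
Green vs Purple: 27–21
Green vs Teal: 31–17
Green vs Pink: 43–5
Green beats every other option.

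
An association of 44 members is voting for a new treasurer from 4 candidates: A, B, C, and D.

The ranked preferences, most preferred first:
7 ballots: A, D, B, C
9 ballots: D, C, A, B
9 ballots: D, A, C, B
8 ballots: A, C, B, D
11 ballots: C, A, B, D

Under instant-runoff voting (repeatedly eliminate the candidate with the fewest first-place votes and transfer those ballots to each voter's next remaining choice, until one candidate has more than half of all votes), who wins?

A

Round 1: A 15, B 0, C 11, D 18. B eliminated.
Round 2: A 15, C 11, D 18. C eliminated.
Round 3: A 26, D 18. A has a majority (≥23).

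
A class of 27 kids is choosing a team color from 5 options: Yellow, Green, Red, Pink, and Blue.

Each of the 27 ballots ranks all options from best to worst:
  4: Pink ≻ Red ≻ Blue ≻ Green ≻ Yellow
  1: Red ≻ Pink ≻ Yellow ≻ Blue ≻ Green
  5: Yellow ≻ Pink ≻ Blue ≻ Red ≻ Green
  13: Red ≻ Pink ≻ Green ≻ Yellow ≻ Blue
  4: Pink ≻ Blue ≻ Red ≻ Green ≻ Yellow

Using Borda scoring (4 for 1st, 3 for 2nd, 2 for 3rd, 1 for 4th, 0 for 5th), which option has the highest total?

Pink

Yellow: 4×0 + 1×2 + 5×4 + 13×1 + 4×0 = 35
Green: 4×1 + 1×0 + 5×0 + 13×2 + 4×1 = 34
Red: 4×3 + 1×4 + 5×1 + 13×4 + 4×2 = 81
Pink: 4×4 + 1×3 + 5×3 + 13×3 + 4×4 = 89
Blue: 4×2 + 1×1 + 5×2 + 13×0 + 4×3 = 31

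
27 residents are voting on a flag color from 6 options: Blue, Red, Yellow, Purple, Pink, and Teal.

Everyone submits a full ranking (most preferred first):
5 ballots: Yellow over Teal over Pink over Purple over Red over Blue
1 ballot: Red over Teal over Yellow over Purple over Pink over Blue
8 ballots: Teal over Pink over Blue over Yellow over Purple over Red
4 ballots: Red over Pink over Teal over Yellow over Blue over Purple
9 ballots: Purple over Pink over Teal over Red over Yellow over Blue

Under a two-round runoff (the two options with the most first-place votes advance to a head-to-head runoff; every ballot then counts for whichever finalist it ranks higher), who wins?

Teal

Round 1 first-place votes: Blue 0, Red 5, Yellow 5, Purple 9, Pink 0, Teal 8. Purple and Teal advance.
Runoff: Purple is ranked above Teal on 9 ballots, Teal above Purple on 18.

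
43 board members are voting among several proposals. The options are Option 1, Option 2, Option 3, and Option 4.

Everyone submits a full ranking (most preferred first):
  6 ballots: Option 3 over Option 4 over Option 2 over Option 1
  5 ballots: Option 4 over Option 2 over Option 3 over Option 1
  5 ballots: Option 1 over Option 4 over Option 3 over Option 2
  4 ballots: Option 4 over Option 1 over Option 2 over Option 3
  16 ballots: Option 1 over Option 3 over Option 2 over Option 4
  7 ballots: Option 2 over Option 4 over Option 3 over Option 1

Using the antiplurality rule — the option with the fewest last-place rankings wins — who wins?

Last-place votes: Option 1 18, Option 2 5, Option 3 4, Option 4 16.

Option 3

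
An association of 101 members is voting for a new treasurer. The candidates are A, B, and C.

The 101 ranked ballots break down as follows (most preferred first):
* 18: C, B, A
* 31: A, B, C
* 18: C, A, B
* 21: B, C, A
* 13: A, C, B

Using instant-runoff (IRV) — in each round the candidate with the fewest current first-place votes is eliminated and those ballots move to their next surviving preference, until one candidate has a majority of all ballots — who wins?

Round 1: A 44, B 21, C 36. B eliminated.
Round 2: A 44, C 57. C has a majority (≥51).

C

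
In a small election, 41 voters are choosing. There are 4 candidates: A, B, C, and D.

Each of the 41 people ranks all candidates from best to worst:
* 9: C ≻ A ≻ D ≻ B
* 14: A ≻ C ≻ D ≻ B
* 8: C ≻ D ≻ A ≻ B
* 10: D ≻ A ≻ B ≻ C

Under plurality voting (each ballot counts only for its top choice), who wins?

First-place votes: A 14, B 0, C 17, D 10.

C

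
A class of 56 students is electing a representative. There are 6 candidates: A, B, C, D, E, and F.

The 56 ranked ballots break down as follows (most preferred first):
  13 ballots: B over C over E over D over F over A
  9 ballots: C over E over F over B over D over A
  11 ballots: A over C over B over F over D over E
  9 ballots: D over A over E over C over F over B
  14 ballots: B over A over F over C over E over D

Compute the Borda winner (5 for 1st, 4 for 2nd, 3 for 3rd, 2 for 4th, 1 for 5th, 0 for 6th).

C

A: 13×0 + 9×0 + 11×5 + 9×4 + 14×4 = 147
B: 13×5 + 9×2 + 11×3 + 9×0 + 14×5 = 186
C: 13×4 + 9×5 + 11×4 + 9×2 + 14×2 = 187
D: 13×2 + 9×1 + 11×1 + 9×5 + 14×0 = 91
E: 13×3 + 9×4 + 11×0 + 9×3 + 14×1 = 116
F: 13×1 + 9×3 + 11×2 + 9×1 + 14×3 = 113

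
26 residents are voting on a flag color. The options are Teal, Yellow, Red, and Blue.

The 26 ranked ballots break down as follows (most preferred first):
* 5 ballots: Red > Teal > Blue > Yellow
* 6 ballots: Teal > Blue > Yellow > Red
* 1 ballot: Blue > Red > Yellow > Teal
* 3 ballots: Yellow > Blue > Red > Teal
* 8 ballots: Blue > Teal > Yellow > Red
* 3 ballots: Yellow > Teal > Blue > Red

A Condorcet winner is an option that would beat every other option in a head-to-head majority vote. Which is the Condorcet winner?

Teal

Teal vs Yellow: 19–7
Teal vs Red: 17–9
Teal vs Blue: 14–12
Teal beats every other option.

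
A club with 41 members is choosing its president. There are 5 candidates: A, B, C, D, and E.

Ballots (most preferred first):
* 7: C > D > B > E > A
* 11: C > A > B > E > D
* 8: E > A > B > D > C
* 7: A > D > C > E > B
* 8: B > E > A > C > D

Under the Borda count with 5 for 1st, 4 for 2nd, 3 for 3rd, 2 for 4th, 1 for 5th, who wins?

A

A: 7×1 + 11×4 + 8×4 + 7×5 + 8×3 = 142
B: 7×3 + 11×3 + 8×3 + 7×1 + 8×5 = 125
C: 7×5 + 11×5 + 8×1 + 7×3 + 8×2 = 135
D: 7×4 + 11×1 + 8×2 + 7×4 + 8×1 = 91
E: 7×2 + 11×2 + 8×5 + 7×2 + 8×4 = 122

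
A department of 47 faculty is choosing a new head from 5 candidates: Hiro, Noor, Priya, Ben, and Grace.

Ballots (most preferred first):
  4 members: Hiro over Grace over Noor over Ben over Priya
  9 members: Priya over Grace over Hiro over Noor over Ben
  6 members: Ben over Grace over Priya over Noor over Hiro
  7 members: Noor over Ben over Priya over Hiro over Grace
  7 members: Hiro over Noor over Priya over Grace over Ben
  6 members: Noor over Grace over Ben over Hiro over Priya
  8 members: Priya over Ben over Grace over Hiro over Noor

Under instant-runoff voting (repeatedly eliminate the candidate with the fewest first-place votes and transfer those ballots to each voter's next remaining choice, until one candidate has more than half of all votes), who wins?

Round 1: Hiro 11, Noor 13, Priya 17, Ben 6, Grace 0. Grace eliminated.
Round 2: Hiro 11, Noor 13, Priya 17, Ben 6. Ben eliminated.
Round 3: Hiro 11, Noor 13, Priya 23. Hiro eliminated.
Round 4: Noor 24, Priya 23. Noor has a majority (≥24).

Noor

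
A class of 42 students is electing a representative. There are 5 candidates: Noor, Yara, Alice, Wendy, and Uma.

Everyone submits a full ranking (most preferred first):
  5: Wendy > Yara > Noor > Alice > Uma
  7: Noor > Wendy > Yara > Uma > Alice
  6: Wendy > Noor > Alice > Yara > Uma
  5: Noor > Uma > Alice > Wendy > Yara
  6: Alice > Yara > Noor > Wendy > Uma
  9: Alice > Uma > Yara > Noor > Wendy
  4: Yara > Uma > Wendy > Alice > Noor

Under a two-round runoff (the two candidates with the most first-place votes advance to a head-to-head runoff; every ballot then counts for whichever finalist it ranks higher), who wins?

Noor

Round 1 first-place votes: Noor 12, Yara 4, Alice 15, Wendy 11, Uma 0. Alice and Noor advance.
Runoff: Alice is ranked above Noor on 19 ballots, Noor above Alice on 23.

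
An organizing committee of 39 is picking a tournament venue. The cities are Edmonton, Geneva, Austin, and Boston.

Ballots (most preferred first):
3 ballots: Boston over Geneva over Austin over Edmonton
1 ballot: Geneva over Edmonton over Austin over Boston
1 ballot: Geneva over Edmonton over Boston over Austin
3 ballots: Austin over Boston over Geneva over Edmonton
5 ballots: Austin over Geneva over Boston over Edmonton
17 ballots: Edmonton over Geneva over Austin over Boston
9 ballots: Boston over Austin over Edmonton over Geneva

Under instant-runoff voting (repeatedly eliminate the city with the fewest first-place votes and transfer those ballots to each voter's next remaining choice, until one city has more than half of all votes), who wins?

Boston

Round 1: Edmonton 17, Geneva 2, Austin 8, Boston 12. Geneva eliminated.
Round 2: Edmonton 19, Austin 8, Boston 12. Austin eliminated.
Round 3: Edmonton 19, Boston 20. Boston has a majority (≥20).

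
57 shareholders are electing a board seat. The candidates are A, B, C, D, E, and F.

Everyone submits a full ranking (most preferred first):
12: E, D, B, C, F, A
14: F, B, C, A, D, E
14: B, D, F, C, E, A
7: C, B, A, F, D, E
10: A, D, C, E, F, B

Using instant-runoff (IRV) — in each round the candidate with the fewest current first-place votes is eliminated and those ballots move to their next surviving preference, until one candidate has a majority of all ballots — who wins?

B

Round 1: A 10, B 14, C 7, D 0, E 12, F 14. D eliminated.
Round 2: A 10, B 14, C 7, E 12, F 14. C eliminated.
Round 3: A 10, B 21, E 12, F 14. A eliminated.
Round 4: B 21, E 22, F 14. F eliminated.
Round 5: B 35, E 22. B has a majority (≥29).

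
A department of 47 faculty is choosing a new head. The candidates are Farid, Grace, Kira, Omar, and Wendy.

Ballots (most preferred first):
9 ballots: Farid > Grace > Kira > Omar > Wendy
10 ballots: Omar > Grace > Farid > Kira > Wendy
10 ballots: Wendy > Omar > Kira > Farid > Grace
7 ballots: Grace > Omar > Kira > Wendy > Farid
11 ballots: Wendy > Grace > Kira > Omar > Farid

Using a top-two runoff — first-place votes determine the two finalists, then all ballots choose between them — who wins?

Round 1 first-place votes: Farid 9, Grace 7, Kira 0, Omar 10, Wendy 21. Wendy and Omar advance.
Runoff: Wendy is ranked above Omar on 21 ballots, Omar above Wendy on 26.

Omar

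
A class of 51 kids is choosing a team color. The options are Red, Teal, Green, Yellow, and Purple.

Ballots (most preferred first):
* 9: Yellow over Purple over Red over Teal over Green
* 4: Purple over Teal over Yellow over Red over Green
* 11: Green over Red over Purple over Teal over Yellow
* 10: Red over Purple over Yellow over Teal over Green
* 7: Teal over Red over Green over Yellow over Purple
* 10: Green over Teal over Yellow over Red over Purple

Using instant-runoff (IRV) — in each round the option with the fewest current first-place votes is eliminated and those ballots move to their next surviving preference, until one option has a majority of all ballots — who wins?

Red

Round 1: Red 10, Teal 7, Green 21, Yellow 9, Purple 4. Purple eliminated.
Round 2: Red 10, Teal 11, Green 21, Yellow 9. Yellow eliminated.
Round 3: Red 19, Teal 11, Green 21. Teal eliminated.
Round 4: Red 30, Green 21. Red has a majority (≥26).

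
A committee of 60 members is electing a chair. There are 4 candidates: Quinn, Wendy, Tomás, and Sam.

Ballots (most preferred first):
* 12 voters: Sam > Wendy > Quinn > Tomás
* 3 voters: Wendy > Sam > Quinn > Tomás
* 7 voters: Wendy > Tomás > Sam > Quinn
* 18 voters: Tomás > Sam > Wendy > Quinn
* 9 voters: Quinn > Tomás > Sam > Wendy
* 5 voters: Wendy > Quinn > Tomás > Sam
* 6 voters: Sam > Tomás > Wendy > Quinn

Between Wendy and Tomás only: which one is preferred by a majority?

Tomás

Wendy is ranked above Tomás on 27 ballots; Tomás above Wendy on 33.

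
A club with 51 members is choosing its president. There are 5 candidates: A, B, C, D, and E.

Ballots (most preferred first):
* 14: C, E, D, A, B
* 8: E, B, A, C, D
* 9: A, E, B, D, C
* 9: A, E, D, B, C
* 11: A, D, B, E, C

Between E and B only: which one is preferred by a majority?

E is ranked above B on 40 ballots; B above E on 11.

E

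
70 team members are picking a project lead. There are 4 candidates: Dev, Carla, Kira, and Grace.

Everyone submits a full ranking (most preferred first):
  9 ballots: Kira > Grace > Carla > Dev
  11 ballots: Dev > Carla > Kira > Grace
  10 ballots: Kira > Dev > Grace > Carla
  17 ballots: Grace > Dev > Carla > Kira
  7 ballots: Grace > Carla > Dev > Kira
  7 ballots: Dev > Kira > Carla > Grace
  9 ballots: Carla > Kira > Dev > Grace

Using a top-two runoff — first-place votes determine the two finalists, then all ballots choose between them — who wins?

Kira

Round 1 first-place votes: Dev 18, Carla 9, Kira 19, Grace 24. Grace and Kira advance.
Runoff: Grace is ranked above Kira on 24 ballots, Kira above Grace on 46.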